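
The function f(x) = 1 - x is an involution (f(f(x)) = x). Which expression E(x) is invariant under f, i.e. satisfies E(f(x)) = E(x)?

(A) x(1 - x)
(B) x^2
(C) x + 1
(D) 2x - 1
A

Replace x by f(x) = 1 - x in each option and simplify. As a quick numerical cross-check, also compare E(5) with E(f(5)) = E(-4).

(A) x(1 - x)  ->  (1 - x)(1 - (1 - x)), which simplifies back to x(1 - x); check: E(5) = -20, E(-4) = -20.   [invariant]
(B) x^2  ->  (1 - x)^2 = (x - 1)^2; check: E(5) = 25 but E(-4) = 16.   [not invariant]
(C) x + 1  ->  (1 - x) + 1 = 2 - x; check: E(5) = 6 but E(-4) = -3.   [not invariant]
(D) 2x - 1  ->  2(1 - x) - 1 = 1 - 2x; check: E(5) = 9 but E(-4) = -9.   [not invariant]

Only (A) is unchanged. E is symmetric under swapping x with f(x) = 1 - x, which is exactly what an involution does.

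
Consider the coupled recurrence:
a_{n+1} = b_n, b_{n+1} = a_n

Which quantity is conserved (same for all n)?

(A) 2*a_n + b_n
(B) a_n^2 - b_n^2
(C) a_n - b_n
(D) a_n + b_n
D

Replace a_n by a_{n+1} = b_n and b_n by b_{n+1} = a_n in each option and simplify:
(A) 2*a_n + b_n  ->  2*(b_n) + (a_n) = a_n + 2*b_n   [not conserved]
(B) a_n^2 - b_n^2  ->  (b_n)^2 - (a_n)^2 = -a_n^2 + b_n^2   [not conserved]
(C) a_n - b_n  ->  (b_n) - (a_n) = -a_n + b_n   [not conserved]
(D) a_n + b_n  ->  (b_n) + (a_n) = a_n + b_n   [conserved]

Only (D) a_n + b_n returns to itself after one step, so it is the conserved quantity.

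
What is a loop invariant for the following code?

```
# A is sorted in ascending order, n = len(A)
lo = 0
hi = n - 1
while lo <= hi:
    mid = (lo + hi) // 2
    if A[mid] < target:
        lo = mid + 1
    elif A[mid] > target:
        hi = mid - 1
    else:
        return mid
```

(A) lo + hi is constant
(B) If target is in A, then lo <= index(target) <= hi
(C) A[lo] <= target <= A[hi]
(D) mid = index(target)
B

A loop invariant must hold before the first iteration and be re-established by every execution of the body.

(B) If target is in A, then lo <= index(target) <= hi: Before the loop [lo, hi] = [0, n-1] covers every index. When A[mid] < target, sortedness puts target strictly to the right of mid, so setting lo = mid + 1 keeps index(target) in [lo, hi]; symmetrically for hi = mid - 1. Hence 'if target is in A then lo <= index(target) <= hi' holds after every iteration, and when lo > hi it proves target is absent.

The other options fail:
(A) lo + hi is constant: each iteration moves exactly one of lo, hi, so lo + hi changes (e.g. 0 + (n-1) becomes (mid+1) + (n-1)).
(C) A[lo] <= target <= A[hi]: fails when target is not in A (e.g. target < A[0] already violates it before the loop), so it is not maintained in general.
(D) mid = index(target): mid is just the current probe; it equals index(target) only on the iteration that returns.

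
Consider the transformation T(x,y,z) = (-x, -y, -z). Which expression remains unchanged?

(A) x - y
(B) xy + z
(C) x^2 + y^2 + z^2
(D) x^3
C

Apply T(x,y,z) = (-x, -y, -z) to each option, i.e. replace (x, y, z) by the transformed coordinates.
Substitute the transformed coordinates into each option and compare with the original:
(A) x - y  ->  (-x) - (-y) = -x + y   [differs from x - y: not invariant]
(B) xy + z  ->  (-x)(-y) + (-z) = xy - z   [differs from xy + z: not invariant]
(C) x^2 + y^2 + z^2  ->  (-x)^2 + (-y)^2 + (-z)^2 = x^2 + y^2 + z^2   [equals x^2 + y^2 + z^2: invariant]
(D) x^3  ->  (-x)^3 = -x^3   [differs from x^3: not invariant]

Only option (C), x^2 + y^2 + z^2, is unchanged by the transformation.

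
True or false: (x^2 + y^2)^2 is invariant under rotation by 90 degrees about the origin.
True

Applying rotation by 90 degrees: x' = x*cos(90 degrees) - y*sin(90 degrees) = -y, y' = x*sin(90 degrees) + y*cos(90 degrees) = x

Substituting into (x^2 + y^2)^2:
((-y)^2 + (x)^2)^2
= x^4 + 2x^2y^2 + y^4 = (x^2 + y^2)^2

This equals the original expression (x^2 + y^2)^2, so it IS invariant.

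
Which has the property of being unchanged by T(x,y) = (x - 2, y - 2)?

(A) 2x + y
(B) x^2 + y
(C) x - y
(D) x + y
C

An expression E(x,y) is invariant under T if E(T(x,y)) = E(x,y). Here T(x,y) = (x - 2, y - 2).
Substitute the transformed coordinates into each option and compare with the original:
(A) 2x + y  ->  2(x - 2) + (y - 2) = 2x + y - 6   [differs from 2x + y: not invariant]
(B) x^2 + y  ->  (x - 2)^2 + (y - 2) = x^2 - 4x + y + 2   [differs from x^2 + y: not invariant]
(C) x - y  ->  (x - 2) - (y - 2) = x - y   [equals x - y: invariant]
(D) x + y  ->  (x - 2) + (y - 2) = x + y - 4   [differs from x + y: not invariant]

Only option (C), x - y, is unchanged by the transformation.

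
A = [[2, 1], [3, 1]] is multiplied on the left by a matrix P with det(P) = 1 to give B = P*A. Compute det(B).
-1

By the multiplicative property of determinants, det(B) = det(P*A) = det(P) * det(A) = det(A),
so the determinant is invariant under multiplication by any determinant-1 matrix; we just need det(A).

det(A) = (2)(1) - (1)(3) = 2 - 3 = -1

Therefore det(B) = 1 * (-1) = -1.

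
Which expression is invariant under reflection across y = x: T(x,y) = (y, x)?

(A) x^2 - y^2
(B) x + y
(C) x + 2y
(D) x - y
B

The map is reflection across y = x: T(x,y) = (y, x).
Substitute the transformed coordinates into each option and compare with the original:
(A) x^2 - y^2  ->  (y)^2 - (x)^2 = -x^2 + y^2   [differs from x^2 - y^2: not invariant]
(B) x + y  ->  (y) + (x) = x + y   [equals x + y: invariant]
(C) x + 2y  ->  (y) + 2(x) = 2x + y   [differs from x + 2y: not invariant]
(D) x - y  ->  (y) - (x) = -x + y   [differs from x - y: not invariant]

Only option (B), x + y, is unchanged by the transformation.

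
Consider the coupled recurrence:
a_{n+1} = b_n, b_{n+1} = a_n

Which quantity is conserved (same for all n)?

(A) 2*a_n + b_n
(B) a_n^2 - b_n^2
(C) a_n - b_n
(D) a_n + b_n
D

Replace a_n by a_{n+1} = b_n and b_n by b_{n+1} = a_n in each option and simplify:
(A) 2*a_n + b_n  ->  2*(b_n) + (a_n) = a_n + 2*b_n   [not conserved]
(B) a_n^2 - b_n^2  ->  (b_n)^2 - (a_n)^2 = -a_n^2 + b_n^2   [not conserved]
(C) a_n - b_n  ->  (b_n) - (a_n) = -a_n + b_n   [not conserved]
(D) a_n + b_n  ->  (b_n) + (a_n) = a_n + b_n   [conserved]

Only (D) a_n + b_n returns to itself after one step, so it is the conserved quantity.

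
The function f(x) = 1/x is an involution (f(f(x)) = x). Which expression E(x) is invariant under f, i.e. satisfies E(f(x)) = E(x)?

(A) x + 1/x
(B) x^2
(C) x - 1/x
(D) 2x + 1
A

Replace x by f(x) = 1/x in each option and simplify. As a quick numerical cross-check, also compare E(5) with E(f(5)) = E(1/5).

(A) x + 1/x  ->  (1/x) + 1/(1/x), which simplifies back to x + 1/x; check: E(5) = 26/5, E(1/5) = 26/5.   [invariant]
(B) x^2  ->  (1/x)^2 = x^(-2); check: E(5) = 25 but E(1/5) = 1/25.   [not invariant]
(C) x - 1/x  ->  (1/x) - 1/(1/x) = -x + 1/x; check: E(5) = 24/5 but E(1/5) = -24/5.   [not invariant]
(D) 2x + 1  ->  2(1/x) + 1 = (x + 2)/x; check: E(5) = 11 but E(1/5) = 7/5.   [not invariant]

Only (A) is unchanged. E is symmetric under swapping x with f(x) = 1/x, which is exactly what an involution does.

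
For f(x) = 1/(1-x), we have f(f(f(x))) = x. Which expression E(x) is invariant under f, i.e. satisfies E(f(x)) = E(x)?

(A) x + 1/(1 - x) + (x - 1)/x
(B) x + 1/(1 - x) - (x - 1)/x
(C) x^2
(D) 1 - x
A

Replace x by f(x) = 1/(1 - x) in each option and simplify. As a quick numerical cross-check, also compare E(5) with E(f(5)) = E(-1/4).

(A) x + 1/(1 - x) + (x - 1)/x  ->  (1/(1 - x)) + 1/(1 - (1/(1 - x))) + ((1/(1 - x)) - 1)/(1/(1 - x)), which simplifies back to x + 1/(1 - x) + (x - 1)/x; check: E(5) = 111/20, E(-1/4) = 111/20.   [invariant]
(B) x + 1/(1 - x) - (x - 1)/x  ->  (1/(1 - x)) + 1/(1 - (1/(1 - x))) - ((1/(1 - x)) - 1)/(1/(1 - x)) = (x^2(1 - x) - x + (x - 1)^2)/(x(x - 1)); check: E(5) = 79/20 but E(-1/4) = -89/20.   [not invariant]
(C) x^2  ->  (1/(1 - x))^2 = (x - 1)^(-2); check: E(5) = 25 but E(-1/4) = 1/16.   [not invariant]
(D) 1 - x  ->  1 - (1/(1 - x)) = x/(x - 1); check: E(5) = -4 but E(-1/4) = 5/4.   [not invariant]

Only (A) is unchanged. Indeed f(f(x)) = 1/(1 - 1/(1-x)) = (1-x)/(-x) = (x-1)/x, so E(x) = x + f(x) + f(f(x)) is the sum over the whole 3-cycle; applying f just permutes the three terms cyclically (x -> f(x) -> f(f(x)) -> x), leaving the sum unchanged.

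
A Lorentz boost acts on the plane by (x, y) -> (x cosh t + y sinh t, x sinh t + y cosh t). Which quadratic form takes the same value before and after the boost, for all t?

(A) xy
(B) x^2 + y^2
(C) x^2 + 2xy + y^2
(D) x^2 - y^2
D

Write x' = x cosh t + y sinh t, y' = x sinh t + y cosh t and substitute into each option:
(A) xy: (x cosh t + y sinh t)(x sinh t + y cosh t) = xy(cosh^2 t + sinh^2 t) + (x^2 + y^2) sinh t cosh t = xy cosh 2t + (x^2 + y^2)(sinh 2t)/2   [not invariant for t != 0]
(B) x^2 + y^2: (x cosh t + y sinh t)^2 + (x sinh t + y cosh t)^2 = (x^2 + y^2)(cosh^2 t + sinh^2 t) + 4xy sinh t cosh t = (x^2 + y^2) cosh 2t + 2xy sinh 2t   [not invariant for t != 0]
(C) x^2 + 2xy + y^2: (x' + y')^2 with x' + y' = (x + y)(cosh t + sinh t) = (x + y)e^t, so it becomes (x + y)^2 e^(2t)   [not invariant for t != 0]
(D) x^2 - y^2: (x cosh t + y sinh t)^2 - (x sinh t + y cosh t)^2 = x^2(cosh^2 t - sinh^2 t) + 2xy(cosh t sinh t - sinh t cosh t) + y^2(sinh^2 t - cosh^2 t) = x^2 - y^2   [invariant, using cosh^2 t - sinh^2 t = 1]

Only (D) x^2 - y^2 is unchanged; it is the Minkowski form preserved by Lorentz boosts, just as x^2 + y^2 is preserved by ordinary rotations.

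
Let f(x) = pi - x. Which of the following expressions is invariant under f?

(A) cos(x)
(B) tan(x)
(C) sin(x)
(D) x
C

For f(x) = pi - x:
sin(pi - x) = sin(x), so sine is invariant under this transformation.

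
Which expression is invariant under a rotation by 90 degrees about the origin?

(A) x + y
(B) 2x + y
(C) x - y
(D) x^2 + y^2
D

A rotation by 90 degrees sends (x, y) to (-y, x).
Substitute the transformed coordinates into each option and compare with the original:
(A) x + y  ->  (-y) + (x) = x - y   [differs from x + y: not invariant]
(B) 2x + y  ->  2(-y) + (x) = x - 2y   [differs from 2x + y: not invariant]
(C) x - y  ->  (-y) - (x) = -x - y   [differs from x - y: not invariant]
(D) x^2 + y^2  ->  (-y)^2 + (x)^2 = x^2 + y^2   [equals x^2 + y^2: invariant]

Only option (D), x^2 + y^2, is unchanged by the transformation.
Geometrically, x^2 + y^2 is the squared distance from the origin, which every rotation about the origin preserves.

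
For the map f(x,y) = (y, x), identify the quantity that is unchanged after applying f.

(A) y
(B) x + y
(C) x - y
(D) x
B

For f(x,y) = (y, x):
After applying f: x' = y, y' = x. So x' + y' = y + x = x + y.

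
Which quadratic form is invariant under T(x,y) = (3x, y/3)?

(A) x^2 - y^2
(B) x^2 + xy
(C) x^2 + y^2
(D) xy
D

T multiplies x by 3 and divides y by 3.
Substitute the transformed coordinates into each option and compare with the original:
(A) x^2 - y^2  ->  (3x)^2 - (y/3)^2 = 9x^2 - y^2/9   [differs from x^2 - y^2: not invariant]
(B) x^2 + xy  ->  (3x)^2 + (3x)(y/3) = 9x^2 + xy   [differs from x^2 + xy: not invariant]
(C) x^2 + y^2  ->  (3x)^2 + (y/3)^2 = 9x^2 + y^2/9   [differs from x^2 + y^2: not invariant]
(D) xy  ->  (3x)(y/3) = xy   [equals xy: invariant]

Only option (D), xy, is unchanged by the transformation.
The factors 3 and 1/3 cancel only in the pure product xy.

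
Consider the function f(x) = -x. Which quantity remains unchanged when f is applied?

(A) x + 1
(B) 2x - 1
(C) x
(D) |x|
D

For f(x) = -x:
Applying f replaces x by -x. Since |-x| = |x|, the absolute value is unchanged by f, whereas x -> -x, 2x - 1 -> -2x - 1 and x + 1 -> -x + 1 all change.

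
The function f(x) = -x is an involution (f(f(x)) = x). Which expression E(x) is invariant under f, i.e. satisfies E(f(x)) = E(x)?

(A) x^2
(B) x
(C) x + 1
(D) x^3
A

Replace x by f(x) = -x in each option and simplify. As a quick numerical cross-check, also compare E(4) with E(f(4)) = E(-4).

(A) x^2  ->  (-x)^2, which simplifies back to x^2; check: E(4) = 16, E(-4) = 16.   [invariant]
(B) x  ->  (-x) = -x; check: E(4) = 4 but E(-4) = -4.   [not invariant]
(C) x + 1  ->  (-x) + 1 = 1 - x; check: E(4) = 5 but E(-4) = -3.   [not invariant]
(D) x^3  ->  (-x)^3 = -x^3; check: E(4) = 64 but E(-4) = -64.   [not invariant]

Only (A) is unchanged. E is symmetric under swapping x with f(x) = -x, which is exactly what an involution does.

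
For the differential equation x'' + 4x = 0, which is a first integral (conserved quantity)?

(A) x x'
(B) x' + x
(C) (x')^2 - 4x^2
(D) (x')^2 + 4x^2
D

A first integral I satisfies dI/dt = 0 along every solution. Differentiate each option and use the equation of motion:
(A) d/dt[x x'] = (x')^2 + x x'' = (x')^2 - 4x^2, not identically 0
(B) d/dt[x' + x] = x'' + x' = -4x + x', not identically 0
(C) d/dt[(x')^2 - 4x^2] = 2x'x'' - 8x x' = -16x x', not identically 0
(D) d/dt[(x')^2 + 4x^2] = 2x'x'' + 8x x' = 2x'(-4x) + 8x x' = 0

Only (D) has zero time-derivative. So the energy-like quantity (x')^2 + 4x^2 is the first integral.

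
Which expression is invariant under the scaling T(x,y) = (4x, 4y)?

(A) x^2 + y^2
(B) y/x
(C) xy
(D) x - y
B

Under the uniform scaling T(x,y) = (4x, 4y):
Substitute the transformed coordinates into each option and compare with the original:
(A) x^2 + y^2  ->  (4x)^2 + (4y)^2 = 16x^2 + 16y^2   [differs from x^2 + y^2: not invariant]
(B) y/x  ->  (4y)/(4x) = y/x   [equals y/x: invariant]
(C) xy  ->  (4x)(4y) = 16xy   [differs from xy: not invariant]
(D) x - y  ->  (4x) - (4y) = 4x - 4y   [differs from x - y: not invariant]

Only option (B), y/x, is unchanged by the transformation.
The common factor 4 cancels in a ratio of coordinates, while sums, products and sums of squares pick up factors of 4 or 16.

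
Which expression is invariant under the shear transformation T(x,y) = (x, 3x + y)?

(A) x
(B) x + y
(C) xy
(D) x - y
A

Under the shear T(x,y) = (x, 3x + y):
Substitute the transformed coordinates into each option and compare with the original:
(A) x  ->  (x) = x   [equals x: invariant]
(B) x + y  ->  (x) + (3x + y) = 4x + y   [differs from x + y: not invariant]
(C) xy  ->  (x)(3x + y) = 3x^2 + xy   [differs from xy: not invariant]
(D) x - y  ->  (x) - (3x + y) = -2x - y   [differs from x - y: not invariant]

Only option (A), x, is unchanged by the transformation.
A vertical shear moves points parallel to the y-axis, so the x-coordinate (and any function of x alone) is unchanged.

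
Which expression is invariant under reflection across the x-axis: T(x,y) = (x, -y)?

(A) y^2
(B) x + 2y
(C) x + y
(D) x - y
A

The map is reflection across the x-axis: T(x,y) = (x, -y).
Substitute the transformed coordinates into each option and compare with the original:
(A) y^2  ->  (-y)^2 = y^2   [equals y^2: invariant]
(B) x + 2y  ->  (x) + 2(-y) = x - 2y   [differs from x + 2y: not invariant]
(C) x + y  ->  (x) + (-y) = x - y   [differs from x + y: not invariant]
(D) x - y  ->  (x) - (-y) = x + y   [differs from x - y: not invariant]

Only option (A), y^2, is unchanged by the transformation.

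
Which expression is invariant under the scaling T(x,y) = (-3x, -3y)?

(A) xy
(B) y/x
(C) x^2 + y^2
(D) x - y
B

Under the uniform scaling T(x,y) = (-3x, -3y):
Substitute the transformed coordinates into each option and compare with the original:
(A) xy  ->  (-3x)(-3y) = 9xy   [differs from xy: not invariant]
(B) y/x  ->  (-3y)/(-3x) = y/x   [equals y/x: invariant]
(C) x^2 + y^2  ->  (-3x)^2 + (-3y)^2 = 9x^2 + 9y^2   [differs from x^2 + y^2: not invariant]
(D) x - y  ->  (-3x) - (-3y) = -3x + 3y   [differs from x - y: not invariant]

Only option (B), y/x, is unchanged by the transformation.
The common factor -3 cancels in a ratio of coordinates, while sums, products and sums of squares pick up factors of -3 or 9.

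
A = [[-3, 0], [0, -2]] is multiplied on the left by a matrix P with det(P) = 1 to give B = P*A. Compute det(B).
6

By the multiplicative property of determinants, det(B) = det(P*A) = det(P) * det(A) = det(A),
so the determinant is invariant under multiplication by any determinant-1 matrix; we just need det(A).

det(A) = (-3)(-2) - (0)(0) = 6 - 0 = 6

Therefore det(B) = 1 * 6 = 6.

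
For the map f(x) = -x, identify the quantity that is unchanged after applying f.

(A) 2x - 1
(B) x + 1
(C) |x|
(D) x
C

For f(x) = -x:
Applying f replaces x by -x. Since |-x| = |x|, the absolute value is unchanged by f, whereas x -> -x, 2x - 1 -> -2x - 1 and x + 1 -> -x + 1 all change.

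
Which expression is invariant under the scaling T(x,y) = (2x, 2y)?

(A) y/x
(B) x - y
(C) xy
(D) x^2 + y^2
A

Under the uniform scaling T(x,y) = (2x, 2y):
Substitute the transformed coordinates into each option and compare with the original:
(A) y/x  ->  (2y)/(2x) = y/x   [equals y/x: invariant]
(B) x - y  ->  (2x) - (2y) = 2x - 2y   [differs from x - y: not invariant]
(C) xy  ->  (2x)(2y) = 4xy   [differs from xy: not invariant]
(D) x^2 + y^2  ->  (2x)^2 + (2y)^2 = 4x^2 + 4y^2   [differs from x^2 + y^2: not invariant]

Only option (A), y/x, is unchanged by the transformation.
The common factor 2 cancels in a ratio of coordinates, while sums, products and sums of squares pick up factors of 2 or 4.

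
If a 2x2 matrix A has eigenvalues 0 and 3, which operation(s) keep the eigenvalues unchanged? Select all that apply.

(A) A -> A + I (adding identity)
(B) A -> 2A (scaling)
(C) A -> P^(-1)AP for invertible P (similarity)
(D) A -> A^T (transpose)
C and D

Eigenvalues are preserved by:
1. Similarity transformations: A -> P^(-1)AP (same characteristic polynomial)
2. Transpose: A^T has the same eigenvalues as A

Eigenvalues are NOT preserved by:
- Adding identity: eigenvalues become 0+1, 3+1
- Scaling: eigenvalues become 0, 6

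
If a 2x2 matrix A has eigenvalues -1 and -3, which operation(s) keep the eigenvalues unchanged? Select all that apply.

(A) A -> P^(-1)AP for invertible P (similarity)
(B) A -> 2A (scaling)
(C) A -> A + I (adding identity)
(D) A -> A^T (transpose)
A and D

Eigenvalues are preserved by:
1. Similarity transformations: A -> P^(-1)AP (same characteristic polynomial)
2. Transpose: A^T has the same eigenvalues as A

Eigenvalues are NOT preserved by:
- Adding identity: eigenvalues become -1+1, -3+1
- Scaling: eigenvalues become -2, -6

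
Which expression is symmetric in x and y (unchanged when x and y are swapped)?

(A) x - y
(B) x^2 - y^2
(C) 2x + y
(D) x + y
D

A symmetric expression is unchanged when the variables are permuted; here the transformation to test is the swap (x, y) -> (y, x).
Substitute the transformed coordinates into each option and compare with the original:
(A) x - y  ->  (y) - (x) = -x + y   [differs from x - y: not invariant]
(B) x^2 - y^2  ->  (y)^2 - (x)^2 = -x^2 + y^2   [differs from x^2 - y^2: not invariant]
(C) 2x + y  ->  2(y) + (x) = x + 2y   [differs from 2x + y: not invariant]
(D) x + y  ->  (y) + (x) = x + y   [equals x + y: invariant]

Only option (D), x + y, is unchanged by the transformation.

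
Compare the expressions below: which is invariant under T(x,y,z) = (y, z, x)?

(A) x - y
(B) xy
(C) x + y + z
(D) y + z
C

Apply T(x,y,z) = (y, z, x) to each option, i.e. replace (x, y, z) by the transformed coordinates.
Substitute the transformed coordinates into each option and compare with the original:
(A) x - y  ->  (y) - (z) = y - z   [differs from x - y: not invariant]
(B) xy  ->  (y)(z) = yz   [differs from xy: not invariant]
(C) x + y + z  ->  (y) + (z) + (x) = x + y + z   [equals x + y + z: invariant]
(D) y + z  ->  (z) + (x) = x + z   [differs from y + z: not invariant]

Only option (C), x + y + z, is unchanged by the transformation.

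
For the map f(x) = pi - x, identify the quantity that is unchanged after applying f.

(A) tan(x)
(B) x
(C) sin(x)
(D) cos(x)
C

For f(x) = pi - x:
sin(pi - x) = sin(x), so sine is invariant under this transformation.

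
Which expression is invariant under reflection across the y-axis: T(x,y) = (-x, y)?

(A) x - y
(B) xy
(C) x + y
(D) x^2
D

The map is reflection across the y-axis: T(x,y) = (-x, y).
Substitute the transformed coordinates into each option and compare with the original:
(A) x - y  ->  (-x) - (y) = -x - y   [differs from x - y: not invariant]
(B) xy  ->  (-x)(y) = -xy   [differs from xy: not invariant]
(C) x + y  ->  (-x) + (y) = -x + y   [differs from x + y: not invariant]
(D) x^2  ->  (-x)^2 = x^2   [equals x^2: invariant]

Only option (D), x^2, is unchanged by the transformation.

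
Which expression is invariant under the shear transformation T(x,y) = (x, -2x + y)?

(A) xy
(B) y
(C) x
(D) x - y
C

Under the shear T(x,y) = (x, -2x + y):
Substitute the transformed coordinates into each option and compare with the original:
(A) xy  ->  (x)(-2x + y) = -2x^2 + xy   [differs from xy: not invariant]
(B) y  ->  (-2x + y) = -2x + y   [differs from y: not invariant]
(C) x  ->  (x) = x   [equals x: invariant]
(D) x - y  ->  (x) - (-2x + y) = 3x - y   [differs from x - y: not invariant]

Only option (C), x, is unchanged by the transformation.
A vertical shear moves points parallel to the y-axis, so the x-coordinate (and any function of x alone) is unchanged.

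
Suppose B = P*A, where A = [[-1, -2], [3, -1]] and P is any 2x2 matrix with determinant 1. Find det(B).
7

By the multiplicative property of determinants, det(B) = det(P*A) = det(P) * det(A) = det(A),
so the determinant is invariant under multiplication by any determinant-1 matrix; we just need det(A).

det(A) = (-1)(-1) - (-2)(3) = 1 - (-6) = 7

Therefore det(B) = 1 * 7 = 7.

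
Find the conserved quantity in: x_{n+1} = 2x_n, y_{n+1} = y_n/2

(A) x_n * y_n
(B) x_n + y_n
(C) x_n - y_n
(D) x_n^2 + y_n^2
A

For the recurrence x_{n+1} = 2x_n, y_{n+1} = y_n/2:

x_{n+1} * y_{n+1} = (2x_n) * (y_n/2) = x_n * y_n
The product is conserved.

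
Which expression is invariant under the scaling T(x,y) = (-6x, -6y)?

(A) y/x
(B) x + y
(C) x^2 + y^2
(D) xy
A

Under the uniform scaling T(x,y) = (-6x, -6y):
Substitute the transformed coordinates into each option and compare with the original:
(A) y/x  ->  (-6y)/(-6x) = y/x   [equals y/x: invariant]
(B) x + y  ->  (-6x) + (-6y) = -6x - 6y   [differs from x + y: not invariant]
(C) x^2 + y^2  ->  (-6x)^2 + (-6y)^2 = 36x^2 + 36y^2   [differs from x^2 + y^2: not invariant]
(D) xy  ->  (-6x)(-6y) = 36xy   [differs from xy: not invariant]

Only option (A), y/x, is unchanged by the transformation.
The common factor -6 cancels in a ratio of coordinates, while sums, products and sums of squares pick up factors of -6 or 36.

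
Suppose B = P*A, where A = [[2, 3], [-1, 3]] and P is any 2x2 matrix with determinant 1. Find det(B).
9

By the multiplicative property of determinants, det(B) = det(P*A) = det(P) * det(A) = det(A),
so the determinant is invariant under multiplication by any determinant-1 matrix; we just need det(A).

det(A) = (2)(3) - (3)(-1) = 6 - (-3) = 9

Therefore det(B) = 1 * 9 = 9.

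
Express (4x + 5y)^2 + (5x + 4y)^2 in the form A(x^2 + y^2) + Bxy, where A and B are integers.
41(x^2 + y^2) + 80xy

Expanding: (4x + 5y)^2 = 16x^2 + 40xy + 25y^2
(5x + 4y)^2 = 25x^2 + 40xy + 16y^2
Sum = (16+25)(x^2+y^2) + 80xy = 41(x^2 + y^2) + 80xy
This is symmetric in x and y.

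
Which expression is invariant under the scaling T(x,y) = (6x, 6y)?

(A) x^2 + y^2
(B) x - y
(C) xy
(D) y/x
D

Under the uniform scaling T(x,y) = (6x, 6y):
Substitute the transformed coordinates into each option and compare with the original:
(A) x^2 + y^2  ->  (6x)^2 + (6y)^2 = 36x^2 + 36y^2   [differs from x^2 + y^2: not invariant]
(B) x - y  ->  (6x) - (6y) = 6x - 6y   [differs from x - y: not invariant]
(C) xy  ->  (6x)(6y) = 36xy   [differs from xy: not invariant]
(D) y/x  ->  (6y)/(6x) = y/x   [equals y/x: invariant]

Only option (D), y/x, is unchanged by the transformation.
The common factor 6 cancels in a ratio of coordinates, while sums, products and sums of squares pick up factors of 6 or 36.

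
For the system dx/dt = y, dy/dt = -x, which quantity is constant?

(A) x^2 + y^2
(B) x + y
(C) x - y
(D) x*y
A

A first integral I satisfies dI/dt = 0 along every solution. Differentiate each option and use the equation of motion:
(A) d/dt[x^2 + y^2] = 2x*dx/dt + 2y*dy/dt = 2x*y + 2y*(-x) = 0
(B) d/dt[x + y] = y + (-x) = y - x, not identically 0
(C) d/dt[x - y] = y - (-x) = x + y, not identically 0
(D) d/dt[x*y] = (dx/dt)y + x(dy/dt) = y^2 - x^2, not identically 0

Only (A) has zero time-derivative. So x^2 + y^2 (the squared radius; trajectories are circles) is the conserved quantity.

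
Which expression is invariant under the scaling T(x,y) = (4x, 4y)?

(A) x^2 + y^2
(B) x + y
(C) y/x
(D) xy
C

Under the uniform scaling T(x,y) = (4x, 4y):
Substitute the transformed coordinates into each option and compare with the original:
(A) x^2 + y^2  ->  (4x)^2 + (4y)^2 = 16x^2 + 16y^2   [differs from x^2 + y^2: not invariant]
(B) x + y  ->  (4x) + (4y) = 4x + 4y   [differs from x + y: not invariant]
(C) y/x  ->  (4y)/(4x) = y/x   [equals y/x: invariant]
(D) xy  ->  (4x)(4y) = 16xy   [differs from xy: not invariant]

Only option (C), y/x, is unchanged by the transformation.
The common factor 4 cancels in a ratio of coordinates, while sums, products and sums of squares pick up factors of 4 or 16.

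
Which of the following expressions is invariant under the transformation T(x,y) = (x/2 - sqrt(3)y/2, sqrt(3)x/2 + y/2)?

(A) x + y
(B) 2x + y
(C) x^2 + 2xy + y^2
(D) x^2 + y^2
D

An expression E(x,y) is invariant under T if E(T(x,y)) = E(x,y). Here T(x,y) = (x/2 - sqrt(3)y/2, sqrt(3)x/2 + y/2).
Substitute the transformed coordinates into each option and compare with the original:
(A) x + y  ->  (x/2 - sqrt(3)y/2) + (sqrt(3)x/2 + y/2) = x/2 + sqrt(3)x/2 - sqrt(3)y/2 + y/2   [differs from x + y: not invariant]
(B) 2x + y  ->  2(x/2 - sqrt(3)y/2) + (sqrt(3)x/2 + y/2) = sqrt(3)x/2 + x - sqrt(3)y + y/2   [differs from 2x + y: not invariant]
(C) x^2 + 2xy + y^2  ->  (x/2 - sqrt(3)y/2)^2 + 2(x/2 - sqrt(3)y/2)(sqrt(3)x/2 + y/2) + (sqrt(3)x/2 + y/2)^2 = sqrt(3)x^2/2 + x^2 - xy - sqrt(3)y^2/2 + y^2   [differs from x^2 + 2xy + y^2: not invariant]
(D) x^2 + y^2  ->  (x/2 - sqrt(3)y/2)^2 + (sqrt(3)x/2 + y/2)^2 = x^2 + y^2   [equals x^2 + y^2: invariant]

Only option (D), x^2 + y^2, is unchanged by the transformation.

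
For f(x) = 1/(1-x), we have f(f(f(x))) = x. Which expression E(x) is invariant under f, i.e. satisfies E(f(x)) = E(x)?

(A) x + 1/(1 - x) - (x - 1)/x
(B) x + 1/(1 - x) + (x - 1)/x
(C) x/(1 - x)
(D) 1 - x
B

Replace x by f(x) = 1/(1 - x) in each option and simplify. As a quick numerical cross-check, also compare E(3) with E(f(3)) = E(-1/2).

(A) x + 1/(1 - x) - (x - 1)/x  ->  (1/(1 - x)) + 1/(1 - (1/(1 - x))) - ((1/(1 - x)) - 1)/(1/(1 - x)) = (x^2(1 - x) - x + (x - 1)^2)/(x(x - 1)); check: E(3) = 11/6 but E(-1/2) = -17/6.   [not invariant]
(B) x + 1/(1 - x) + (x - 1)/x  ->  (1/(1 - x)) + 1/(1 - (1/(1 - x))) + ((1/(1 - x)) - 1)/(1/(1 - x)), which simplifies back to x + 1/(1 - x) + (x - 1)/x; check: E(3) = 19/6, E(-1/2) = 19/6.   [invariant]
(C) x/(1 - x)  ->  (1/(1 - x))/(1 - (1/(1 - x))) = -1/x; check: E(3) = -3/2 but E(-1/2) = -1/3.   [not invariant]
(D) 1 - x  ->  1 - (1/(1 - x)) = x/(x - 1); check: E(3) = -2 but E(-1/2) = 3/2.   [not invariant]

Only (B) is unchanged. Indeed f(f(x)) = 1/(1 - 1/(1-x)) = (1-x)/(-x) = (x-1)/x, so E(x) = x + f(x) + f(f(x)) is the sum over the whole 3-cycle; applying f just permutes the three terms cyclically (x -> f(x) -> f(f(x)) -> x), leaving the sum unchanged.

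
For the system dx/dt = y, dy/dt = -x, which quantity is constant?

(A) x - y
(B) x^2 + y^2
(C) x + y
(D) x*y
B

A first integral I satisfies dI/dt = 0 along every solution. Differentiate each option and use the equation of motion:
(A) d/dt[x - y] = y - (-x) = x + y, not identically 0
(B) d/dt[x^2 + y^2] = 2x*dx/dt + 2y*dy/dt = 2x*y + 2y*(-x) = 0
(C) d/dt[x + y] = y + (-x) = y - x, not identically 0
(D) d/dt[x*y] = (dx/dt)y + x(dy/dt) = y^2 - x^2, not identically 0

Only (B) has zero time-derivative. So x^2 + y^2 (the squared radius; trajectories are circles) is the conserved quantity.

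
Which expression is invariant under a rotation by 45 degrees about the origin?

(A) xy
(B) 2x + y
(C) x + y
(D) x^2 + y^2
D

A rotation by 45 degrees sends (x, y) to (sqrt(2)x/2 - sqrt(2)y/2, sqrt(2)x/2 + sqrt(2)y/2).
Substitute the transformed coordinates into each option and compare with the original:
(A) xy  ->  (sqrt(2)x/2 - sqrt(2)y/2)(sqrt(2)x/2 + sqrt(2)y/2) = x^2/2 - y^2/2   [differs from xy: not invariant]
(B) 2x + y  ->  2(sqrt(2)x/2 - sqrt(2)y/2) + (sqrt(2)x/2 + sqrt(2)y/2) = 3sqrt(2)x/2 - sqrt(2)y/2   [differs from 2x + y: not invariant]
(C) x + y  ->  (sqrt(2)x/2 - sqrt(2)y/2) + (sqrt(2)x/2 + sqrt(2)y/2) = sqrt(2)x   [differs from x + y: not invariant]
(D) x^2 + y^2  ->  (sqrt(2)x/2 - sqrt(2)y/2)^2 + (sqrt(2)x/2 + sqrt(2)y/2)^2 = x^2 + y^2   [equals x^2 + y^2: invariant]

Only option (D), x^2 + y^2, is unchanged by the transformation.
Geometrically, x^2 + y^2 is the squared distance from the origin, which every rotation about the origin preserves.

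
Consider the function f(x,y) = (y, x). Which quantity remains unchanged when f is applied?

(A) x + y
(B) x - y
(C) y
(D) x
A

For f(x,y) = (y, x):
After applying f: x' = y, y' = x. So x' + y' = y + x = x + y.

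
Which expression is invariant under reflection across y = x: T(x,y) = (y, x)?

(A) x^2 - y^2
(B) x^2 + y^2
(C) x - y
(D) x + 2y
B

The map is reflection across y = x: T(x,y) = (y, x).
Substitute the transformed coordinates into each option and compare with the original:
(A) x^2 - y^2  ->  (y)^2 - (x)^2 = -x^2 + y^2   [differs from x^2 - y^2: not invariant]
(B) x^2 + y^2  ->  (y)^2 + (x)^2 = x^2 + y^2   [equals x^2 + y^2: invariant]
(C) x - y  ->  (y) - (x) = -x + y   [differs from x - y: not invariant]
(D) x + 2y  ->  (y) + 2(x) = 2x + y   [differs from x + 2y: not invariant]

Only option (B), x^2 + y^2, is unchanged by the transformation.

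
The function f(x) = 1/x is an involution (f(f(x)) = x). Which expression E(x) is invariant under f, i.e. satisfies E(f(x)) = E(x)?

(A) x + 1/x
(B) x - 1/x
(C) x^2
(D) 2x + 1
A

Replace x by f(x) = 1/x in each option and simplify. As a quick numerical cross-check, also compare E(4) with E(f(4)) = E(1/4).

(A) x + 1/x  ->  (1/x) + 1/(1/x), which simplifies back to x + 1/x; check: E(4) = 17/4, E(1/4) = 17/4.   [invariant]
(B) x - 1/x  ->  (1/x) - 1/(1/x) = -x + 1/x; check: E(4) = 15/4 but E(1/4) = -15/4.   [not invariant]
(C) x^2  ->  (1/x)^2 = x^(-2); check: E(4) = 16 but E(1/4) = 1/16.   [not invariant]
(D) 2x + 1  ->  2(1/x) + 1 = (x + 2)/x; check: E(4) = 9 but E(1/4) = 3/2.   [not invariant]

Only (A) is unchanged. E is symmetric under swapping x with f(x) = 1/x, which is exactly what an involution does.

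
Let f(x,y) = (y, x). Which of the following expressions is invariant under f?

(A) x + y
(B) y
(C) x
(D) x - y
A

For f(x,y) = (y, x):
After applying f: x' = y, y' = x. So x' + y' = y + x = x + y.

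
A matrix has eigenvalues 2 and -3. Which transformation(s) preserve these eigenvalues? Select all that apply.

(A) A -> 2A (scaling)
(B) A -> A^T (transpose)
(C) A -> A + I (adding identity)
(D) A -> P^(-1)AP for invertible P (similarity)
B and D

Eigenvalues are preserved by:
1. Similarity transformations: A -> P^(-1)AP (same characteristic polynomial)
2. Transpose: A^T has the same eigenvalues as A

Eigenvalues are NOT preserved by:
- Adding identity: eigenvalues become 2+1, -3+1
- Scaling: eigenvalues become 4, -6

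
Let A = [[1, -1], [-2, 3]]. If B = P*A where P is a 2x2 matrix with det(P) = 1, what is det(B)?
1

By the multiplicative property of determinants, det(B) = det(P*A) = det(P) * det(A) = det(A),
so the determinant is invariant under multiplication by any determinant-1 matrix; we just need det(A).

det(A) = (1)(3) - (-1)(-2) = 3 - 2 = 1

Therefore det(B) = 1 * 1 = 1.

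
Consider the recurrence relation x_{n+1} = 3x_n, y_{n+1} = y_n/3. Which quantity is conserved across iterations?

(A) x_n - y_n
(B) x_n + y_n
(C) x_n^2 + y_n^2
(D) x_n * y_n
D

For the recurrence x_{n+1} = 3x_n, y_{n+1} = y_n/3:

x_{n+1} * y_{n+1} = (3x_n) * (y_n/3) = x_n * y_n
The product is conserved.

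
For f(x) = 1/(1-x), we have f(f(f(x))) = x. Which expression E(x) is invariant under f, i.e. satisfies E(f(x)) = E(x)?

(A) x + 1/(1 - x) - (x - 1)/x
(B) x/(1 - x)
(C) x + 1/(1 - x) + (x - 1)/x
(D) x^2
C

Replace x by f(x) = 1/(1 - x) in each option and simplify. As a quick numerical cross-check, also compare E(3) with E(f(3)) = E(-1/2).

(A) x + 1/(1 - x) - (x - 1)/x  ->  (1/(1 - x)) + 1/(1 - (1/(1 - x))) - ((1/(1 - x)) - 1)/(1/(1 - x)) = (x^2(1 - x) - x + (x - 1)^2)/(x(x - 1)); check: E(3) = 11/6 but E(-1/2) = -17/6.   [not invariant]
(B) x/(1 - x)  ->  (1/(1 - x))/(1 - (1/(1 - x))) = -1/x; check: E(3) = -3/2 but E(-1/2) = -1/3.   [not invariant]
(C) x + 1/(1 - x) + (x - 1)/x  ->  (1/(1 - x)) + 1/(1 - (1/(1 - x))) + ((1/(1 - x)) - 1)/(1/(1 - x)), which simplifies back to x + 1/(1 - x) + (x - 1)/x; check: E(3) = 19/6, E(-1/2) = 19/6.   [invariant]
(D) x^2  ->  (1/(1 - x))^2 = (x - 1)^(-2); check: E(3) = 9 but E(-1/2) = 1/4.   [not invariant]

Only (C) is unchanged. Indeed f(f(x)) = 1/(1 - 1/(1-x)) = (1-x)/(-x) = (x-1)/x, so E(x) = x + f(x) + f(f(x)) is the sum over the whole 3-cycle; applying f just permutes the three terms cyclically (x -> f(x) -> f(f(x)) -> x), leaving the sum unchanged.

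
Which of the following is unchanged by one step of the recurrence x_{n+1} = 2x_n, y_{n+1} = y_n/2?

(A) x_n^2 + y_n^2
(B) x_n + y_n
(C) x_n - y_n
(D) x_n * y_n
D

For the recurrence x_{n+1} = 2x_n, y_{n+1} = y_n/2:

x_{n+1} * y_{n+1} = (2x_n) * (y_n/2) = x_n * y_n
The product is conserved.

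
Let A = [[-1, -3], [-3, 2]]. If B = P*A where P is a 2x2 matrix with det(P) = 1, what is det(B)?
-11

By the multiplicative property of determinants, det(B) = det(P*A) = det(P) * det(A) = det(A),
so the determinant is invariant under multiplication by any determinant-1 matrix; we just need det(A).

det(A) = (-1)(2) - (-3)(-3) = -2 - 9 = -11

Therefore det(B) = 1 * (-11) = -11.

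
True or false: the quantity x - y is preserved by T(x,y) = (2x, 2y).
False

Substitute T(x,y) = (2x, 2y) into the expression and compare with the original.

Original: x - y
After applying T: (2x) - (2y) = 2x - 2y

This differs from the original x - y (difference: x - y), so the expression is NOT invariant.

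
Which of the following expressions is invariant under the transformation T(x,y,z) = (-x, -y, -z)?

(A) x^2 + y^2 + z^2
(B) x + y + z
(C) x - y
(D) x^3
A

Apply T(x,y,z) = (-x, -y, -z) to each option, i.e. replace (x, y, z) by the transformed coordinates.
Substitute the transformed coordinates into each option and compare with the original:
(A) x^2 + y^2 + z^2  ->  (-x)^2 + (-y)^2 + (-z)^2 = x^2 + y^2 + z^2   [equals x^2 + y^2 + z^2: invariant]
(B) x + y + z  ->  (-x) + (-y) + (-z) = -x - y - z   [differs from x + y + z: not invariant]
(C) x - y  ->  (-x) - (-y) = -x + y   [differs from x - y: not invariant]
(D) x^3  ->  (-x)^3 = -x^3   [differs from x^3: not invariant]

Only option (A), x^2 + y^2 + z^2, is unchanged by the transformation.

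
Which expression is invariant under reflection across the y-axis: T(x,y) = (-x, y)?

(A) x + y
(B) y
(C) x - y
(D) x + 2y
B

The map is reflection across the y-axis: T(x,y) = (-x, y).
Substitute the transformed coordinates into each option and compare with the original:
(A) x + y  ->  (-x) + (y) = -x + y   [differs from x + y: not invariant]
(B) y  ->  (y) = y   [equals y: invariant]
(C) x - y  ->  (-x) - (y) = -x - y   [differs from x - y: not invariant]
(D) x + 2y  ->  (-x) + 2(y) = -x + 2y   [differs from x + 2y: not invariant]

Only option (B), y, is unchanged by the transformation.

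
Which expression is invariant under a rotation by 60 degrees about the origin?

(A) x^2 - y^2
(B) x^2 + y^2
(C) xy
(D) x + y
B

A rotation by 60 degrees sends (x, y) to (x/2 - sqrt(3)y/2, sqrt(3)x/2 + y/2).
Substitute the transformed coordinates into each option and compare with the original:
(A) x^2 - y^2  ->  (x/2 - sqrt(3)y/2)^2 - (sqrt(3)x/2 + y/2)^2 = -x^2/2 - sqrt(3)xy + y^2/2   [differs from x^2 - y^2: not invariant]
(B) x^2 + y^2  ->  (x/2 - sqrt(3)y/2)^2 + (sqrt(3)x/2 + y/2)^2 = x^2 + y^2   [equals x^2 + y^2: invariant]
(C) xy  ->  (x/2 - sqrt(3)y/2)(sqrt(3)x/2 + y/2) = sqrt(3)x^2/4 - xy/2 - sqrt(3)y^2/4   [differs from xy: not invariant]
(D) x + y  ->  (x/2 - sqrt(3)y/2) + (sqrt(3)x/2 + y/2) = x/2 + sqrt(3)x/2 - sqrt(3)y/2 + y/2   [differs from x + y: not invariant]

Only option (B), x^2 + y^2, is unchanged by the transformation.
Geometrically, x^2 + y^2 is the squared distance from the origin, which every rotation about the origin preserves.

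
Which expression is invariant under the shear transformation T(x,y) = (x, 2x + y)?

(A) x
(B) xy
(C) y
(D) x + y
A

Under the shear T(x,y) = (x, 2x + y):
Substitute the transformed coordinates into each option and compare with the original:
(A) x  ->  (x) = x   [equals x: invariant]
(B) xy  ->  (x)(2x + y) = 2x^2 + xy   [differs from xy: not invariant]
(C) y  ->  (2x + y) = 2x + y   [differs from y: not invariant]
(D) x + y  ->  (x) + (2x + y) = 3x + y   [differs from x + y: not invariant]

Only option (A), x, is unchanged by the transformation.
A vertical shear moves points parallel to the y-axis, so the x-coordinate (and any function of x alone) is unchanged.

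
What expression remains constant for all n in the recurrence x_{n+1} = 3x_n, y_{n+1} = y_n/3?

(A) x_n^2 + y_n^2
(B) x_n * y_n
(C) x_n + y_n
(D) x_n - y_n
B

For the recurrence x_{n+1} = 3x_n, y_{n+1} = y_n/3:

x_{n+1} * y_{n+1} = (3x_n) * (y_n/3) = x_n * y_n
The product is conserved.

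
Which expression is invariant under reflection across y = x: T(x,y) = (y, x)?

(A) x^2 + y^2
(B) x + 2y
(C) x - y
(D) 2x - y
A

The map is reflection across y = x: T(x,y) = (y, x).
Substitute the transformed coordinates into each option and compare with the original:
(A) x^2 + y^2  ->  (y)^2 + (x)^2 = x^2 + y^2   [equals x^2 + y^2: invariant]
(B) x + 2y  ->  (y) + 2(x) = 2x + y   [differs from x + 2y: not invariant]
(C) x - y  ->  (y) - (x) = -x + y   [differs from x - y: not invariant]
(D) 2x - y  ->  2(y) - (x) = -x + 2y   [differs from 2x - y: not invariant]

Only option (A), x^2 + y^2, is unchanged by the transformation.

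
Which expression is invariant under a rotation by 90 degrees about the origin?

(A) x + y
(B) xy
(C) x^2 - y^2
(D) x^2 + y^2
D

A rotation by 90 degrees sends (x, y) to (-y, x).
Substitute the transformed coordinates into each option and compare with the original:
(A) x + y  ->  (-y) + (x) = x - y   [differs from x + y: not invariant]
(B) xy  ->  (-y)(x) = -xy   [differs from xy: not invariant]
(C) x^2 - y^2  ->  (-y)^2 - (x)^2 = -x^2 + y^2   [differs from x^2 - y^2: not invariant]
(D) x^2 + y^2  ->  (-y)^2 + (x)^2 = x^2 + y^2   [equals x^2 + y^2: invariant]

Only option (D), x^2 + y^2, is unchanged by the transformation.
Geometrically, x^2 + y^2 is the squared distance from the origin, which every rotation about the origin preserves.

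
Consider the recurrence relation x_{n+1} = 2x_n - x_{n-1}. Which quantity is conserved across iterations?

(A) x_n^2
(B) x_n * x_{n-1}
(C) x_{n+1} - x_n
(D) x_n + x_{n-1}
C

For the recurrence x_{n+1} = 2x_n - x_{n-1}:

If x_{n+1} = 2x_n - x_{n-1}, then:
x_{n+1} - x_n = x_n - x_{n-1}
The first difference is constant throughout the sequence.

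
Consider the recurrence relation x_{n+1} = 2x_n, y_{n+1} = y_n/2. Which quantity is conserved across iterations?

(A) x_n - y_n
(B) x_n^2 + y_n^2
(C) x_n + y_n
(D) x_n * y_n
D

For the recurrence x_{n+1} = 2x_n, y_{n+1} = y_n/2:

x_{n+1} * y_{n+1} = (2x_n) * (y_n/2) = x_n * y_n
The product is conserved.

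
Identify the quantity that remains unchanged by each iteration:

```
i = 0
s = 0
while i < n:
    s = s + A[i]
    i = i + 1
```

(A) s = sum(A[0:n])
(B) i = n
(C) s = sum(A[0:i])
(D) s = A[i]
C

A loop invariant must hold before the first iteration and be re-established by every execution of the body.

(C) s = sum(A[0:i]): Initially i = 0 and s = 0 = sum of the empty slice A[0:0]. If s = sum(A[0:i]) holds at the top of an iteration, the body sets s to sum(A[0:i]) + A[i] = sum(A[0:i+1]) and then i to i+1, so s = sum(A[0:i]) holds again. At exit i = n, giving s = sum(A[0:n]).

The other options fail:
(A) s = sum(A[0:n]): false before the loop (s = 0, not the full sum) -- it only becomes true at exit.
(B) i = n: false initially (i = 0); it is the exit condition, not an invariant.
(D) s = A[i]: after the first iteration s = A[0] but i = 1, so s = A[i] compares s with the wrong element (and fails in general).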